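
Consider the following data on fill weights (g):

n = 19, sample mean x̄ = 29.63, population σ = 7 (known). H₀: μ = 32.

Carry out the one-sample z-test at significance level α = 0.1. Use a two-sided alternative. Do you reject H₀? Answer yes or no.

SE = σ/√n = 7/√19 = 1.6059
z = (x̄−μ₀)/SE = (29.63−32)/1.6059 = -1.4758
p-value (two-sided) = 0.14000
At α=0.1: p ≥ α → fail to reject H₀

reject H₀: no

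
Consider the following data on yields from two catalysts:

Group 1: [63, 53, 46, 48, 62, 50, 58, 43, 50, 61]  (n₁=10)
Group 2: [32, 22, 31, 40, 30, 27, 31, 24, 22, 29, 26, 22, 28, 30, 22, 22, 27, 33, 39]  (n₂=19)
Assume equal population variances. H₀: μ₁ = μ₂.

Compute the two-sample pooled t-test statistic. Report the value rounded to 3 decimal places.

x̄₁=53.400, s₁=7.152, n₁=10
x̄₂=28.263, s₂=5.445, n₂=19
s_p² = [9·7.152² + 18·5.445²]/27 = 36.8179
SE = √(s_p²·(1/10+1/19)) = 2.3706
t = (53.400−28.263)/2.3706 = 10.6037
df = 27

test statistic = 10.604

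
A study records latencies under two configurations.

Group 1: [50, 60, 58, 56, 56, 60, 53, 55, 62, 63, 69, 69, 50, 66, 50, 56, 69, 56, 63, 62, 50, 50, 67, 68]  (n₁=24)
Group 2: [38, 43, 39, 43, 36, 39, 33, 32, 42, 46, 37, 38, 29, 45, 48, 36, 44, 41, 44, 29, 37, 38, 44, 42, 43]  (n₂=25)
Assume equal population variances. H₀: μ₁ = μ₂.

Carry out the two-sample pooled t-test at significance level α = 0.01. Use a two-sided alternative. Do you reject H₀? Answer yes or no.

x̄₁=59.083, s₁=6.724, n₁=24
x̄₂=39.440, s₂=5.083, n₂=25
s_p² = [23·6.724² + 24·5.083²]/47 = 35.3190
SE = √(s_p²·(1/24+1/25)) = 1.6983
t = (59.083−39.440)/1.6983 = 11.5661
df = 47
p-value (two-sided) = 0.00000
At α=0.01: p < α → reject H₀

reject H₀: yes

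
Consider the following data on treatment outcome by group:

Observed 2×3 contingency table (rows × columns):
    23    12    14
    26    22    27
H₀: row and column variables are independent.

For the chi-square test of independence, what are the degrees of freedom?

df = (r−1)(c−1) = (2−1)·(3−1) = 2

degrees of freedom = 2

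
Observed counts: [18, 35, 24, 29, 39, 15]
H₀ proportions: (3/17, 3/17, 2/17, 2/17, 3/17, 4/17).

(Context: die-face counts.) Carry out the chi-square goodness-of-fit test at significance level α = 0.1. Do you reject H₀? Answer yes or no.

reject H₀: yes

n = 160; E_i = n·p_i = [28.24, 28.24, 18.82, 18.82, 28.24, 37.65]
χ² = (18−28.24)²/28.24 + (35−28.24)²/28.24 + (24−18.82)²/18.82 + (29−18.82)²/18.82 + (39−28.24)²/28.24 + (15−37.65)²/37.65 = 29.9839
df = 5
p-value (upper-tail) = 0.00001
At α=0.1: p < α → reject H₀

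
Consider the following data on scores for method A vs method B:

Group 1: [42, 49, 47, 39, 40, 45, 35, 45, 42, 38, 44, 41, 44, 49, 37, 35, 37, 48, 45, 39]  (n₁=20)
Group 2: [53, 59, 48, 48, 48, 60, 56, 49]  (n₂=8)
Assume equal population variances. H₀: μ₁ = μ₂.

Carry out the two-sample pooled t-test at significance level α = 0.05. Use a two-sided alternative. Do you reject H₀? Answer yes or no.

reject H₀: yes

x̄₁=42.050, s₁=4.478, n₁=20
x̄₂=52.625, s₂=5.125, n₂=8
s_p² = [19·4.478² + 7·5.125²]/26 = 21.7240
SE = √(s_p²·(1/20+1/8)) = 1.9498
t = (42.050−52.625)/1.9498 = -5.4236
df = 26
p-value (two-sided) = 0.00001
At α=0.05: p < α → reject H₀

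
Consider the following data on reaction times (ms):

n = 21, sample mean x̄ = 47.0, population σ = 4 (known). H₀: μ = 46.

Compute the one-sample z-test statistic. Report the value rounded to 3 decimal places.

test statistic = 1.146

SE = σ/√n = 4/√21 = 0.8729
z = (x̄−μ₀)/SE = (47.0−46)/0.8729 = 1.1456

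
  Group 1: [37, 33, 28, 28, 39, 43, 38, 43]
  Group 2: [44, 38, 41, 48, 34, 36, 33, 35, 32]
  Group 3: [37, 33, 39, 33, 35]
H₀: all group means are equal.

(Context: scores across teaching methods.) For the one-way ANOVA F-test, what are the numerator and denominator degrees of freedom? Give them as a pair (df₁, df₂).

degrees of freedom = [2, 19]

k = 3 groups, N = 22 total
df = (k−1, N−k) = (3−1, 22−3) = (2, 19)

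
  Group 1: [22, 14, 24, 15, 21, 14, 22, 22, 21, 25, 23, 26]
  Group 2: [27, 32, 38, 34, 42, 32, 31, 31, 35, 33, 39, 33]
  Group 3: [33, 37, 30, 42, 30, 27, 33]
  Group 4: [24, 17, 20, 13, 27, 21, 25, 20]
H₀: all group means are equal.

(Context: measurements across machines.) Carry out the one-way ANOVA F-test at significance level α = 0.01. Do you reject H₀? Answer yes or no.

reject H₀: yes

Group means [20.75, 33.92, 33.14, 20.88], grand mean 27.051
SSB = Σnᵢ(x̄ᵢ−x̄)² = 1606.999; SSW = ΣΣ(x−x̄ᵢ)² = 666.899
MSB = 1606.999/3 = 535.6662; MSW = 666.899/35 = 19.0543
F = MSB/MSW = 28.1127
df = (3, 35)
p-value (upper-tail) = 0.00000
At α=0.01: p < α → reject H₀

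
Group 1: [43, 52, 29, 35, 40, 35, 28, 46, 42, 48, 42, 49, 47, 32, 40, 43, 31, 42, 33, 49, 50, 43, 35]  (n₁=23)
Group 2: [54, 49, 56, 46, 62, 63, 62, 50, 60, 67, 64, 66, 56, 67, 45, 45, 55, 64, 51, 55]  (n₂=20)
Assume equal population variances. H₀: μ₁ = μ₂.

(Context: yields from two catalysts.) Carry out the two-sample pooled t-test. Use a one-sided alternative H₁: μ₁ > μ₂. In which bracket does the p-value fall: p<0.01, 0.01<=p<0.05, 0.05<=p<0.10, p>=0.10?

x̄₁=40.609, s₁=7.133, n₁=23
x̄₂=56.850, s₂=7.436, n₂=20
s_p² = [22·7.133² + 19·7.436²]/41 = 52.9275
SE = √(s_p²·(1/23+1/20)) = 2.2243
t = (40.609−56.850)/2.2243 = -7.3017
df = 41
p-value (one-sided, H₁ greater) = 1.00000
→ bracket: p>=0.10

p-value bracket: p>=0.10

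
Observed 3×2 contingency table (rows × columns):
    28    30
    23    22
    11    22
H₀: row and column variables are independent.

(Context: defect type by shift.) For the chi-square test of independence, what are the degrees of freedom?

df = (r−1)(c−1) = (3−1)·(2−1) = 2

degrees of freedom = 2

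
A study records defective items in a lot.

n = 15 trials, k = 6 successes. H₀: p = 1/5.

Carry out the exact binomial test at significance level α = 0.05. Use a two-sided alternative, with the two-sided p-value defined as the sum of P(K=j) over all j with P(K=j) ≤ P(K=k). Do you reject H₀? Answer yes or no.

reject H₀: no

Exact binomial: n=15, k=6, p₀=1/5=0.2000
P(X=j) = C(n,j)·p₀^j·(1−p₀)^(n−j); p = Σ P(X=j) over j with P(X=j) ≤ P(X=6)
p-value (two-sided) = 0.09624
At α=0.05: p ≥ α → fail to reject H₀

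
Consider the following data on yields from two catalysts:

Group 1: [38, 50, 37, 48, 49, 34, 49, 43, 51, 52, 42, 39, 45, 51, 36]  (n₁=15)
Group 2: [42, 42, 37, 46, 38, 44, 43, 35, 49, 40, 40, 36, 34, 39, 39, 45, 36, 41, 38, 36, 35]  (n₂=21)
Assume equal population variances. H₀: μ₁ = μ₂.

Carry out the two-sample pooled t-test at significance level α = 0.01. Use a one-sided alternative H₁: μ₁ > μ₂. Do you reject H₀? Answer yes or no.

reject H₀: yes

x̄₁=44.267, s₁=6.227, n₁=15
x̄₂=39.762, s₂=4.049, n₂=21
s_p² = [14·6.227² + 20·4.049²]/34 = 25.6101
SE = √(s_p²·(1/15+1/21)) = 1.7108
t = (44.267−39.762)/1.7108 = 2.6331
df = 34
p-value (one-sided, H₁ greater) = 0.00632
At α=0.01: p < α → reject H₀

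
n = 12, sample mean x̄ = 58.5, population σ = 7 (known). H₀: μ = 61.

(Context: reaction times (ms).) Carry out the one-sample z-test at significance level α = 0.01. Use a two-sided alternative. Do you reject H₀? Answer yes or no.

reject H₀: no

SE = σ/√n = 7/√12 = 2.0207
z = (x̄−μ₀)/SE = (58.5−61)/2.0207 = -1.2372
p-value (two-sided) = 0.21602
At α=0.01: p ≥ α → fail to reject H₀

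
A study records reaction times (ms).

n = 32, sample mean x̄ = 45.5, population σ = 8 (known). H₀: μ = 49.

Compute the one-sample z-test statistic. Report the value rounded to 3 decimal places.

test statistic = -2.475

SE = σ/√n = 8/√32 = 1.4142
z = (x̄−μ₀)/SE = (45.5−49)/1.4142 = -2.4749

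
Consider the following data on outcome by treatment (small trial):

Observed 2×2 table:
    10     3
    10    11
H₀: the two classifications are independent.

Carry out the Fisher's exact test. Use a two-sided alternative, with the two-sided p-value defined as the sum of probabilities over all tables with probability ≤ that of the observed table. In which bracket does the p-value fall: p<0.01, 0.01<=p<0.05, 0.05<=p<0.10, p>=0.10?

Margins: r₁=13, r₂=21, c₁=20, c₂=14, n=34
p_obs = C(13,10)·C(21,10)/C(34,20); sum pmf over tables with pmf ≤ p_obs
p-value (two-sided) = 0.15286
→ bracket: p>=0.10

p-value bracket: p>=0.10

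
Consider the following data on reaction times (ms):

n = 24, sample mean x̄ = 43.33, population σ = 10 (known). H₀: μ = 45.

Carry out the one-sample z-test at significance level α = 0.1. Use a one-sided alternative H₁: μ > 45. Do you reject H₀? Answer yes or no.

reject H₀: no

SE = σ/√n = 10/√24 = 2.0412
z = (x̄−μ₀)/SE = (43.33−45)/2.0412 = -0.8181
p-value (one-sided, H₁ greater) = 0.79336
At α=0.1: p ≥ α → fail to reject H₀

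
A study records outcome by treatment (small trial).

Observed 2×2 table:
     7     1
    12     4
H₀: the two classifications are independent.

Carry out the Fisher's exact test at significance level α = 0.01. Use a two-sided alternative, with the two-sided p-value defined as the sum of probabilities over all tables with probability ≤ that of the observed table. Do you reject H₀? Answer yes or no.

Margins: r₁=8, r₂=16, c₁=19, c₂=5, n=24
p_obs = C(8,7)·C(16,12)/C(24,19); sum pmf over tables with pmf ≤ p_obs
p-value (two-sided) = 0.63109
At α=0.01: p ≥ α → fail to reject H₀

reject H₀: no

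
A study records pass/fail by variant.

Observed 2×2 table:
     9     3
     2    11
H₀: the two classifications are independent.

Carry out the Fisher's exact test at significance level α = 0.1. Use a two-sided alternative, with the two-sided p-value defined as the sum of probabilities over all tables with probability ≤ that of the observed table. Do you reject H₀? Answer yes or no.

reject H₀: yes

Margins: r₁=12, r₂=13, c₁=11, c₂=14, n=25
p_obs = C(12,9)·C(13,2)/C(25,11); sum pmf over tables with pmf ≤ p_obs
p-value (two-sided) = 0.00483
At α=0.1: p < α → reject H₀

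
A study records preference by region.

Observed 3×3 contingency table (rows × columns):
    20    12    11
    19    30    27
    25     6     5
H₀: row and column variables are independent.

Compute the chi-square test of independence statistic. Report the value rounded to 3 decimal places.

test statistic = 20.585

Row totals [43, 76, 36], col totals [64, 48, 43], n=155
χ² = (20−17.75)²/17.75 + (12−13.32)²/13.32 + (11−11.93)²/11.93 + (19−31.38)²/31.38 + (30−23.54)²/23.54 + (27−21.08)²/21.08 + (25−14.86)²/14.86 + (6−11.15)²/11.15 + (5−9.99)²/9.99 = 20.5854
df = 4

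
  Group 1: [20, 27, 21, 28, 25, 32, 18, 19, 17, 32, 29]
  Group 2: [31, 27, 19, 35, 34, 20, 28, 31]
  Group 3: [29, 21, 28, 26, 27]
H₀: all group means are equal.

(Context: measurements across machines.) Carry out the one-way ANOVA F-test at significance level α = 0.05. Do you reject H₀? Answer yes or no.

reject H₀: no

Group means [24.36, 28.12, 26.20], grand mean 26.000
SSB = Σnᵢ(x̄ᵢ−x̄)² = 65.780; SSW = ΣΣ(x−x̄ᵢ)² = 600.220
MSB = 65.780/2 = 32.8898; MSW = 600.220/21 = 28.5819
F = MSB/MSW = 1.1507
df = (2, 21)
p-value (upper-tail) = 0.33557
At α=0.05: p ≥ α → fail to reject H₀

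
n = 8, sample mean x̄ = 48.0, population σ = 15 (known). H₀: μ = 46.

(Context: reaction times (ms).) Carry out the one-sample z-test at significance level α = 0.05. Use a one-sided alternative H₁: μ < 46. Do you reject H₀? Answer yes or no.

reject H₀: no

SE = σ/√n = 15/√8 = 5.3033
z = (x̄−μ₀)/SE = (48.0−46)/5.3033 = 0.3771
p-value (one-sided, H₁ less) = 0.64696
At α=0.05: p ≥ α → fail to reject H₀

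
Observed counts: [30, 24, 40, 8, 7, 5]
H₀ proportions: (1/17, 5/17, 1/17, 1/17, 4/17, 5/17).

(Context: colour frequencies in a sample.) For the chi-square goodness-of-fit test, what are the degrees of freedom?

degrees of freedom = 5

df = k − 1 = 6 − 1 = 5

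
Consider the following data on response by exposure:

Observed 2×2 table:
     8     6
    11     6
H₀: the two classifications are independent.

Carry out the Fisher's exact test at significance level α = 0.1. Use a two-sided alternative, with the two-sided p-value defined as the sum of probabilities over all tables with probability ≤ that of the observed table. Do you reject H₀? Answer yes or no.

Margins: r₁=14, r₂=17, c₁=19, c₂=12, n=31
p_obs = C(14,8)·C(17,11)/C(31,19); sum pmf over tables with pmf ≤ p_obs
p-value (two-sided) = 0.72410
At α=0.1: p ≥ α → fail to reject H₀

reject H₀: no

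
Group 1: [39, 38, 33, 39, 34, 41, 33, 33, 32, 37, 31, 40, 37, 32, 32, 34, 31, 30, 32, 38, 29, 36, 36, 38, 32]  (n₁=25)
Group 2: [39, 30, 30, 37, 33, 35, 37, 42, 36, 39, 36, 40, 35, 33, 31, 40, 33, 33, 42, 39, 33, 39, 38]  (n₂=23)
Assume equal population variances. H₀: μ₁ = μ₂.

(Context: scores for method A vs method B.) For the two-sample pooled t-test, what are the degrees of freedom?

df = n₁ + n₂ − 2 = 25 + 23 − 2 = 46

degrees of freedom = 46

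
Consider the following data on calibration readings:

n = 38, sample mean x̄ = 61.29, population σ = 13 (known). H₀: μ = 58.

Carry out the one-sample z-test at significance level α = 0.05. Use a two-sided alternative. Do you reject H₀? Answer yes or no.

SE = σ/√n = 13/√38 = 2.1089
z = (x̄−μ₀)/SE = (61.29−58)/2.1089 = 1.5601
p-value (two-sided) = 0.11874
At α=0.05: p ≥ α → fail to reject H₀

reject H₀: no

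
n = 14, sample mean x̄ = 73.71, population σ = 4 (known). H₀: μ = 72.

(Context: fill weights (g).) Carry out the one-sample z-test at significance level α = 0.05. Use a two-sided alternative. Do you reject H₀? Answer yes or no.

SE = σ/√n = 4/√14 = 1.0690
z = (x̄−μ₀)/SE = (73.71−72)/1.0690 = 1.5996
p-value (two-sided) = 0.10970
At α=0.05: p ≥ α → fail to reject H₀

reject H₀: no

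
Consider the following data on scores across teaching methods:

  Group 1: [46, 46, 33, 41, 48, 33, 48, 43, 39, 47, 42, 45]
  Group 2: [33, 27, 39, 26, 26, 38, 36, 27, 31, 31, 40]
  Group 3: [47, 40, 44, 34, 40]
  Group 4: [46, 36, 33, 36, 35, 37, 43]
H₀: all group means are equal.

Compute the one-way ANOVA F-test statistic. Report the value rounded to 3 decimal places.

Group means [42.58, 32.18, 41.00, 38.00], grand mean 38.171
SSB = Σnᵢ(x̄ᵢ−x̄)² = 668.418; SSW = ΣΣ(x−x̄ᵢ)² = 824.553
MSB = 668.418/3 = 222.8061; MSW = 824.553/31 = 26.5985
F = MSB/MSW = 8.3766
df = (3, 31)

test statistic = 8.377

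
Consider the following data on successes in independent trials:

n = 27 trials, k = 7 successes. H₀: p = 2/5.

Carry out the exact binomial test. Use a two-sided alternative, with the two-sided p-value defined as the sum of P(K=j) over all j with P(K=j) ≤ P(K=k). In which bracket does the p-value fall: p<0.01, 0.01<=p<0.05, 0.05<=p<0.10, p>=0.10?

Exact binomial: n=27, k=7, p₀=2/5=0.4000
P(X=j) = C(n,j)·p₀^j·(1−p₀)^(n−j); p = Σ P(X=j) over j with P(X=j) ≤ P(X=7)
p-value (two-sided) = 0.16962
→ bracket: p>=0.10

p-value bracket: p>=0.10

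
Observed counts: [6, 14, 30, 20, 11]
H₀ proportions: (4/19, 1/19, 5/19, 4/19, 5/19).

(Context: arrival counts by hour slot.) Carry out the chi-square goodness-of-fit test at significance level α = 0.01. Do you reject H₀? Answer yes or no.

reject H₀: yes

n = 81; E_i = n·p_i = [17.05, 4.26, 21.32, 17.05, 21.32]
χ² = (6−17.05)²/17.05 + (14−4.26)²/4.26 + (30−21.32)²/21.32 + (20−17.05)²/17.05 + (11−21.32)²/21.32 = 38.4420
df = 4
p-value (upper-tail) = 0.00000
At α=0.01: p < α → reject H₀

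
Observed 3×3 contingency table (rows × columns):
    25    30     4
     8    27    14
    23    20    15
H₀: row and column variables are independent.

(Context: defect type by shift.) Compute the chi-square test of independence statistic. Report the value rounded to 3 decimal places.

Row totals [59, 49, 58], col totals [56, 77, 33], n=166
χ² = (25−19.90)²/19.90 + (30−27.37)²/27.37 + (4−11.73)²/11.73 + (8−16.53)²/16.53 + (27−22.73)²/22.73 + (14−9.74)²/9.74 + (23−19.57)²/19.57 + (20−26.90)²/26.90 + (15−11.53)²/11.53 = 17.1362
df = 4

test statistic = 17.136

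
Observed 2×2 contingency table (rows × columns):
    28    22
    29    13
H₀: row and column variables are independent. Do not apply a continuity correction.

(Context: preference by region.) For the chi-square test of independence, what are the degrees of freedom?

degrees of freedom = 1

df = (r−1)(c−1) = (2−1)·(2−1) = 1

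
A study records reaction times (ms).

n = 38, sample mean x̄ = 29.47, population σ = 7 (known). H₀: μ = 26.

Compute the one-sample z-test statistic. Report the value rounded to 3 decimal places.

test statistic = 3.056

SE = σ/√n = 7/√38 = 1.1355
z = (x̄−μ₀)/SE = (29.47−26)/1.1355 = 3.0558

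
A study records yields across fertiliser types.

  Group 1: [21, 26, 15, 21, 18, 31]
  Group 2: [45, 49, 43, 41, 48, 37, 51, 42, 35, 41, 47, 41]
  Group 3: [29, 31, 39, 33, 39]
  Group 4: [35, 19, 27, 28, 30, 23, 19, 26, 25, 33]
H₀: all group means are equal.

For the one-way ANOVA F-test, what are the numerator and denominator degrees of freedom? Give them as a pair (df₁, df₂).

degrees of freedom = [3, 29]

k = 4 groups, N = 33 total
df = (k−1, N−k) = (4−1, 33−4) = (3, 29)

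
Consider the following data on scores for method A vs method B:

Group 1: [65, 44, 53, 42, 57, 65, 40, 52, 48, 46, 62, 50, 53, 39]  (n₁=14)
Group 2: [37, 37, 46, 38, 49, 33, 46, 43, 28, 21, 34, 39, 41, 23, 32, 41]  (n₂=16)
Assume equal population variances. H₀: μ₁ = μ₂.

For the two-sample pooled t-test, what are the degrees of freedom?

df = n₁ + n₂ − 2 = 14 + 16 − 2 = 28

degrees of freedom = 28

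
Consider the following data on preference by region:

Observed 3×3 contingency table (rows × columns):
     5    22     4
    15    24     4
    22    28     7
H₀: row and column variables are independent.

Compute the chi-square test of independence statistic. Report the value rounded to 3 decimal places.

Row totals [31, 43, 57], col totals [42, 74, 15], n=131
χ² = (5−9.94)²/9.94 + (22−17.51)²/17.51 + (4−3.55)²/3.55 + (15−13.79)²/13.79 + (24−24.29)²/24.29 + (4−4.92)²/4.92 + (22−18.27)²/18.27 + (28−32.20)²/32.20 + (7−6.53)²/6.53 = 5.2867
df = 4

test statistic = 5.287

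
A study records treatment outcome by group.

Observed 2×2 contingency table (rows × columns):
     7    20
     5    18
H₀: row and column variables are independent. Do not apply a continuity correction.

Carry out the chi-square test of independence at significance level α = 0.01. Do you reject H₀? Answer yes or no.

Row totals [27, 23], col totals [12, 38], n=50
χ² = (7−6.48)²/6.48 + (20−20.52)²/20.52 + (5−5.52)²/5.52 + (18−17.48)²/17.48 = 0.1194
df = 1
p-value (upper-tail) = 0.72973
At α=0.01: p ≥ α → fail to reject H₀

reject H₀: no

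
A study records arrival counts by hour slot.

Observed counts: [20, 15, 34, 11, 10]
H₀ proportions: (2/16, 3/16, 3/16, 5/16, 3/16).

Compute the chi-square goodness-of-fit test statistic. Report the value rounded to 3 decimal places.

test statistic = 37.621

n = 90; E_i = n·p_i = [11.25, 16.88, 16.88, 28.12, 16.88]
χ² = (20−11.25)²/11.25 + (15−16.88)²/16.88 + (34−16.88)²/16.88 + (11−28.12)²/28.12 + (10−16.88)²/16.88 = 37.6207
df = 4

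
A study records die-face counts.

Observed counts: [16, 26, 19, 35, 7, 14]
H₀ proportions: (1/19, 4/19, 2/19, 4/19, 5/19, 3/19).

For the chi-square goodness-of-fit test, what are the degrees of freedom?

df = k − 1 = 6 − 1 = 5

degrees of freedom = 5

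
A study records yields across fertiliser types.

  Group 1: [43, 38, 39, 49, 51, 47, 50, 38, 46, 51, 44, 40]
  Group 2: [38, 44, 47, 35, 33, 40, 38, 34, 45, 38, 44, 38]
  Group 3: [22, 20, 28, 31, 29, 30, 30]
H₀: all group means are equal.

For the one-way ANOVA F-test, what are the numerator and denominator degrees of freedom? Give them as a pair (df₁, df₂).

k = 3 groups, N = 31 total
df = (k−1, N−k) = (3−1, 31−3) = (2, 28)

degrees of freedom = [2, 28]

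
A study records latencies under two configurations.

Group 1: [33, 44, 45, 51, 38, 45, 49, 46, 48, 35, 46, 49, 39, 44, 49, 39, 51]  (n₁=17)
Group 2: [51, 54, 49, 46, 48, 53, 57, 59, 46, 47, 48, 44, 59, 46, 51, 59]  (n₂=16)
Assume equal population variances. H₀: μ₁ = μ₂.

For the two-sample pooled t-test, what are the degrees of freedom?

degrees of freedom = 31

df = n₁ + n₂ − 2 = 17 + 16 − 2 = 31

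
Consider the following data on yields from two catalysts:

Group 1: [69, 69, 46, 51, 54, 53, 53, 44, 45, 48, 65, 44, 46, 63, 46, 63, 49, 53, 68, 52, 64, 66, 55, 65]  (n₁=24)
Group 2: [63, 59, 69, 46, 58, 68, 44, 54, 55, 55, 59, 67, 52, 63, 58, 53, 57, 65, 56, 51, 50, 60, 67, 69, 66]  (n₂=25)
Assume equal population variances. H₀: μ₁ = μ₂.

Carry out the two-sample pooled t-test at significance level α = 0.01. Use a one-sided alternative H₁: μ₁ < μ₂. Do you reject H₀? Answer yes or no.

reject H₀: no

x̄₁=55.458, s₁=8.832, n₁=24
x̄₂=58.560, s₂=7.124, n₂=25
s_p² = [23·8.832² + 24·7.124²]/47 = 64.0876
SE = √(s_p²·(1/24+1/25)) = 2.2878
t = (55.458−58.560)/2.2878 = -1.3558
df = 47
p-value (one-sided, H₁ less) = 0.09083
At α=0.01: p ≥ α → fail to reject H₀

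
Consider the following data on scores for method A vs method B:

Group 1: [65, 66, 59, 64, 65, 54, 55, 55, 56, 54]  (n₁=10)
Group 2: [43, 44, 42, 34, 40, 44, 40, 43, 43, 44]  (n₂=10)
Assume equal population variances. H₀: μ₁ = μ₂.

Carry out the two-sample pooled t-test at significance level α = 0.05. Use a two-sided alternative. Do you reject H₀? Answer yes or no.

x̄₁=59.300, s₁=5.122, n₁=10
x̄₂=41.700, s₂=3.093, n₂=10
s_p² = [9·5.122² + 9·3.093²]/18 = 17.9000
SE = √(s_p²·(1/10+1/10)) = 1.8921
t = (59.300−41.700)/1.8921 = 9.3019
df = 18
p-value (two-sided) = 0.00000
At α=0.05: p < α → reject H₀

reject H₀: yes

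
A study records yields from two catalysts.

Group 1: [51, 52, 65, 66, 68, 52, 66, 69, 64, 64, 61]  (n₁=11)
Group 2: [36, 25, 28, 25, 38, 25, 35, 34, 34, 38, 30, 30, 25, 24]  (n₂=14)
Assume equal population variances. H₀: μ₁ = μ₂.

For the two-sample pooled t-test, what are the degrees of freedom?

df = n₁ + n₂ − 2 = 11 + 14 − 2 = 23

degrees of freedom = 23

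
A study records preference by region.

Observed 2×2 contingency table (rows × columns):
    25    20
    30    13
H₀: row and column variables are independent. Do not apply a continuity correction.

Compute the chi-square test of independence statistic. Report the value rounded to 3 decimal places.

test statistic = 1.895

Row totals [45, 43], col totals [55, 33], n=88
χ² = (25−28.12)²/28.12 + (20−16.88)²/16.88 + (30−26.88)²/26.88 + (13−16.12)²/16.12 = 1.8949
df = 1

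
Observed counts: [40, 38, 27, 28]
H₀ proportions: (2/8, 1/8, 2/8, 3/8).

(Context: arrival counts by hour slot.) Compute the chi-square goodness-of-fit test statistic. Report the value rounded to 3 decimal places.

test statistic = 39.622

n = 133; E_i = n·p_i = [33.25, 16.62, 33.25, 49.88]
χ² = (40−33.25)²/33.25 + (38−16.62)²/16.62 + (27−33.25)²/33.25 + (28−49.88)²/49.88 = 39.6216
df = 3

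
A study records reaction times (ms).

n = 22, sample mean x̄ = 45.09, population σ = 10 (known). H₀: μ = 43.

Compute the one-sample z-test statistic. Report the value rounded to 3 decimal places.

test statistic = 0.980

SE = σ/√n = 10/√22 = 2.1320
z = (x̄−μ₀)/SE = (45.09−43)/2.1320 = 0.9803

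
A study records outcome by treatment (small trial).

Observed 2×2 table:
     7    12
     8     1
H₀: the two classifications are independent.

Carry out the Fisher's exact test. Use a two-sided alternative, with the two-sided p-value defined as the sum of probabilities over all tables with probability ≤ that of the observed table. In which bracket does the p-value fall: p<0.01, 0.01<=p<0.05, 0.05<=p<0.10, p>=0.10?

p-value bracket: 0.01<=p<0.05

Margins: r₁=19, r₂=9, c₁=15, c₂=13, n=28
p_obs = C(19,7)·C(9,8)/C(28,15); sum pmf over tables with pmf ≤ p_obs
p-value (two-sided) = 0.01573
→ bracket: 0.01<=p<0.05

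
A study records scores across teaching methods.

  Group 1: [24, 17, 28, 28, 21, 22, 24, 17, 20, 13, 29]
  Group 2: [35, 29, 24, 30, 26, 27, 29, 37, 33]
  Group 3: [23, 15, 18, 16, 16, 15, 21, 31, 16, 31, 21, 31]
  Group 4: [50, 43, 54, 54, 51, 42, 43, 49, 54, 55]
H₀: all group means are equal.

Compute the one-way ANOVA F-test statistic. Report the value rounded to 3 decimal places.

test statistic = 62.204

Group means [22.09, 30.00, 21.17, 49.50], grand mean 30.048
SSB = Σnᵢ(x̄ᵢ−x̄)² = 5426.829; SSW = ΣΣ(x−x̄ᵢ)² = 1105.076
MSB = 5426.829/3 = 1808.9430; MSW = 1105.076/38 = 29.0809
F = MSB/MSW = 62.2037
df = (3, 38)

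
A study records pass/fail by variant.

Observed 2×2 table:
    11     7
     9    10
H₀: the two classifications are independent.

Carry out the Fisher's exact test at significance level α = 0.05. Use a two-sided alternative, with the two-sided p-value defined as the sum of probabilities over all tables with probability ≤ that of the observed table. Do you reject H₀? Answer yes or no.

reject H₀: no

Margins: r₁=18, r₂=19, c₁=20, c₂=17, n=37
p_obs = C(18,11)·C(19,9)/C(37,20); sum pmf over tables with pmf ≤ p_obs
p-value (two-sided) = 0.51481
At α=0.05: p ≥ α → fail to reject H₀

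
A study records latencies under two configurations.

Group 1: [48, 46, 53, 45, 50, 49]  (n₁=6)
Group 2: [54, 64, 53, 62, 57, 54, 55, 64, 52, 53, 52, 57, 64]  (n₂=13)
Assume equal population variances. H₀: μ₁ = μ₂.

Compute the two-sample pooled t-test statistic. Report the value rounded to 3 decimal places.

x̄₁=48.500, s₁=2.881, n₁=6
x̄₂=57.000, s₂=4.796, n₂=13
s_p² = [5·2.881² + 12·4.796²]/17 = 18.6765
SE = √(s_p²·(1/6+1/13)) = 2.1329
t = (48.500−57.000)/2.1329 = -3.9851
df = 17

test statistic = -3.985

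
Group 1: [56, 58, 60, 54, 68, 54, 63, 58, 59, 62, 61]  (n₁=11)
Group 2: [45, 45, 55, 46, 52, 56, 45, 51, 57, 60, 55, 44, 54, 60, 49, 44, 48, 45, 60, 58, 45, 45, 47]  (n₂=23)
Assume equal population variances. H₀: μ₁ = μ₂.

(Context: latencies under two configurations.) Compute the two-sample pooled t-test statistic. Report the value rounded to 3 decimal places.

test statistic = 4.383

x̄₁=59.364, s₁=4.130, n₁=11
x̄₂=50.696, s₂=5.881, n₂=23
s_p² = [10·4.130² + 22·5.881²]/32 = 29.1067
SE = √(s_p²·(1/11+1/23)) = 1.9778
t = (59.364−50.696)/1.9778 = 4.3827
df = 32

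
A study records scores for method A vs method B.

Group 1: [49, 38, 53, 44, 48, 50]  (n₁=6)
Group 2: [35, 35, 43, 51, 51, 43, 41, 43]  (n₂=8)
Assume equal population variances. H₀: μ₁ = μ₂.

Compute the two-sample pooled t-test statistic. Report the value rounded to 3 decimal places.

test statistic = 1.364

x̄₁=47.000, s₁=5.292, n₁=6
x̄₂=42.750, s₂=6.089, n₂=8
s_p² = [5·5.292² + 7·6.089²]/12 = 33.2917
SE = √(s_p²·(1/6+1/8)) = 3.1161
t = (47.000−42.750)/3.1161 = 1.3639
df = 12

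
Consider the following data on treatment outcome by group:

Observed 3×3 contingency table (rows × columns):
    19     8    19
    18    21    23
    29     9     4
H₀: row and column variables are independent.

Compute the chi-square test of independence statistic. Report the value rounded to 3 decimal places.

Row totals [46, 62, 42], col totals [66, 38, 46], n=150
χ² = (19−20.24)²/20.24 + (8−11.65)²/11.65 + (19−14.11)²/14.11 + (18−27.28)²/27.28 + (21−15.71)²/15.71 + (23−19.01)²/19.01 + (29−18.48)²/18.48 + (9−10.64)²/10.64 + (4−12.88)²/12.88 = 21.0590
df = 4

test statistic = 21.059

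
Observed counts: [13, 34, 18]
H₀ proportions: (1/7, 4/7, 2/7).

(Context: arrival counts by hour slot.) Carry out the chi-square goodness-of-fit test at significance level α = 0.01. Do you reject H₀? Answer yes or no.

reject H₀: no

n = 65; E_i = n·p_i = [9.29, 37.14, 18.57]
χ² = (13−9.29)²/9.29 + (34−37.14)²/37.14 + (18−18.57)²/18.57 = 1.7692
df = 2
p-value (upper-tail) = 0.41287
At α=0.01: p ≥ α → fail to reject H₀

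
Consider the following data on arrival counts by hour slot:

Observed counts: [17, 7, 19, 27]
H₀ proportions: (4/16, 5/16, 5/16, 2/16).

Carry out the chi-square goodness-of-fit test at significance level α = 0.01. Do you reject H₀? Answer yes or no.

reject H₀: yes

n = 70; E_i = n·p_i = [17.50, 21.88, 21.88, 8.75]
χ² = (17−17.50)²/17.50 + (7−21.88)²/21.88 + (19−21.88)²/21.88 + (27−8.75)²/8.75 = 48.5714
df = 3
p-value (upper-tail) = 0.00000
At α=0.01: p < α → reject H₀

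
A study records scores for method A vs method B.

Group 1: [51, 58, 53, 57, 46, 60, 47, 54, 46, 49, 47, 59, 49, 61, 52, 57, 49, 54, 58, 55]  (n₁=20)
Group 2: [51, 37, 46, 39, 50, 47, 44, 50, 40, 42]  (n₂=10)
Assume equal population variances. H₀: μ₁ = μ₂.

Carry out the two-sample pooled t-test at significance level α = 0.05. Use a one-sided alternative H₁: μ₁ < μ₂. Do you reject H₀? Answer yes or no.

reject H₀: no

x̄₁=53.100, s₁=4.919, n₁=20
x̄₂=44.600, s₂=4.993, n₂=10
s_p² = [19·4.919² + 9·4.993²]/28 = 24.4357
SE = √(s_p²·(1/20+1/10)) = 1.9145
t = (53.100−44.600)/1.9145 = 4.4398
df = 28
p-value (one-sided, H₁ less) = 0.99994
At α=0.05: p ≥ α → fail to reject H₀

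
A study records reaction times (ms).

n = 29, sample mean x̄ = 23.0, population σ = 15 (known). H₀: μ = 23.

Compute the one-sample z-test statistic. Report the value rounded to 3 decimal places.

SE = σ/√n = 15/√29 = 2.7854
z = (x̄−μ₀)/SE = (23.0−23)/2.7854 = 0.0000

test statistic = 0.000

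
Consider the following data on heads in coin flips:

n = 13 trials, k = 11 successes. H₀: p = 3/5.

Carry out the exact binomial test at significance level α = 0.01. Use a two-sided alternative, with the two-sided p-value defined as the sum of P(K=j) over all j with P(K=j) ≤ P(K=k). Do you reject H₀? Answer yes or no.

reject H₀: no

Exact binomial: n=13, k=11, p₀=3/5=0.6000
P(X=j) = C(n,j)·p₀^j·(1−p₀)^(n−j); p = Σ P(X=j) over j with P(X=j) ≤ P(X=11)
p-value (two-sided) = 0.08999
At α=0.01: p ≥ α → fail to reject H₀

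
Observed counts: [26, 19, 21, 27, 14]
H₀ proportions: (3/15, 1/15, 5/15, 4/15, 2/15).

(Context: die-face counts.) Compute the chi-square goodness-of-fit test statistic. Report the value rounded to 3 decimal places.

n = 107; E_i = n·p_i = [21.40, 7.13, 35.67, 28.53, 14.27]
χ² = (26−21.40)²/21.40 + (19−7.13)²/7.13 + (21−35.67)²/35.67 + (27−28.53)²/28.53 + (14−14.27)²/14.27 = 26.8481
df = 4

test statistic = 26.848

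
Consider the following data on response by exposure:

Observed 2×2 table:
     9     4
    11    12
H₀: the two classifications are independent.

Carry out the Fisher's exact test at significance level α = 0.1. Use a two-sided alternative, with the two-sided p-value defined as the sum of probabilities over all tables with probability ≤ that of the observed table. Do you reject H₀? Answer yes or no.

reject H₀: no

Margins: r₁=13, r₂=23, c₁=20, c₂=16, n=36
p_obs = C(13,9)·C(23,11)/C(36,20); sum pmf over tables with pmf ≤ p_obs
p-value (two-sided) = 0.30135
At α=0.1: p ≥ α → fail to reject H₀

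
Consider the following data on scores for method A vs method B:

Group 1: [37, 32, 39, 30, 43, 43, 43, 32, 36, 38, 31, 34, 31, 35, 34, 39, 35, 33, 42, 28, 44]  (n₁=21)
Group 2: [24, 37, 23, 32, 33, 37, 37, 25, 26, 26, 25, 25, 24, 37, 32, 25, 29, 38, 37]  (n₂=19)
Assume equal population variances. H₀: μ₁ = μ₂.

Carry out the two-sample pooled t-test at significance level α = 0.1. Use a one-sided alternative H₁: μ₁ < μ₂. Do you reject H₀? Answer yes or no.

reject H₀: no

x̄₁=36.143, s₁=4.851, n₁=21
x̄₂=30.105, s₂=5.675, n₂=19
s_p² = [20·4.851² + 18·5.675²]/38 = 27.6411
SE = √(s_p²·(1/21+1/19)) = 1.6646
t = (36.143−30.105)/1.6646 = 3.6270
df = 38
p-value (one-sided, H₁ less) = 0.99958
At α=0.1: p ≥ α → fail to reject H₀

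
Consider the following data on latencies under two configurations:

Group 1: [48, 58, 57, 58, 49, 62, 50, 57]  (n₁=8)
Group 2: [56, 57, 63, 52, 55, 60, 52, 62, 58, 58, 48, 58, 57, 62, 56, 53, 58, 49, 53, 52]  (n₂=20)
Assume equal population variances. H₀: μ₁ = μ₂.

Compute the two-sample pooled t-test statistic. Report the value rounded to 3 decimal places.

test statistic = -0.575

x̄₁=54.875, s₁=5.139, n₁=8
x̄₂=55.950, s₂=4.199, n₂=20
s_p² = [7·5.139² + 19·4.199²]/26 = 19.9933
SE = √(s_p²·(1/8+1/20)) = 1.8705
t = (54.875−55.950)/1.8705 = -0.5747
df = 26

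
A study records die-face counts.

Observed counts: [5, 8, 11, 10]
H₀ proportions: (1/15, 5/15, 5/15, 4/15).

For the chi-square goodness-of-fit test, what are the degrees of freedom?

degrees of freedom = 3

df = k − 1 = 4 − 1 = 3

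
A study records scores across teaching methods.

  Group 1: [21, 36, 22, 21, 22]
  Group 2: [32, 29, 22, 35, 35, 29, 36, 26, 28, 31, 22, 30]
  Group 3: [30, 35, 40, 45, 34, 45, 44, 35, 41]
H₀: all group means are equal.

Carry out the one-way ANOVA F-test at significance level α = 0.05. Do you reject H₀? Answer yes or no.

Group means [24.40, 29.58, 38.78], grand mean 31.769
SSB = Σnᵢ(x̄ᵢ−x̄)² = 770.943; SSW = ΣΣ(x−x̄ᵢ)² = 647.672
MSB = 770.943/2 = 385.4716; MSW = 647.672/23 = 28.1597
F = MSB/MSW = 13.6888
df = (2, 23)
p-value (upper-tail) = 0.00012
At α=0.05: p < α → reject H₀

reject H₀: yes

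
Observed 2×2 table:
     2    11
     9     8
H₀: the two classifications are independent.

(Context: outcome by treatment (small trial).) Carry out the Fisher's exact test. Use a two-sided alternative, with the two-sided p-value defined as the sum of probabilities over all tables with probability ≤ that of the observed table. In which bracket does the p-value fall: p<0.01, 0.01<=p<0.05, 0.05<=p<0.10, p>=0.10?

Margins: r₁=13, r₂=17, c₁=11, c₂=19, n=30
p_obs = C(13,2)·C(17,9)/C(30,11); sum pmf over tables with pmf ≤ p_obs
p-value (two-sided) = 0.05746
→ bracket: 0.05<=p<0.10

p-value bracket: 0.05<=p<0.10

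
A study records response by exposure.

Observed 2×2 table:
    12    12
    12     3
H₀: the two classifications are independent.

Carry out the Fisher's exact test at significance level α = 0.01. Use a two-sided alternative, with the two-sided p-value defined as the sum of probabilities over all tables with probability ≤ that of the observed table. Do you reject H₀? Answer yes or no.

reject H₀: no

Margins: r₁=24, r₂=15, c₁=24, c₂=15, n=39
p_obs = C(24,12)·C(15,12)/C(39,24); sum pmf over tables with pmf ≤ p_obs
p-value (two-sided) = 0.09307
At α=0.01: p ≥ α → fail to reject H₀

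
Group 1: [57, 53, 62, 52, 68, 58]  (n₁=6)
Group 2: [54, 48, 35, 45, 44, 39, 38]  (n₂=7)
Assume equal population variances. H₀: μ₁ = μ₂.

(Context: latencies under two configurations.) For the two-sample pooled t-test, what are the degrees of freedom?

degrees of freedom = 11

df = n₁ + n₂ − 2 = 6 + 7 − 2 = 11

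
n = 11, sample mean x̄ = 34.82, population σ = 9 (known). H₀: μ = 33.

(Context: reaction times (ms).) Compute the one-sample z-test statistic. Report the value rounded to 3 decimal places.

test statistic = 0.671

SE = σ/√n = 9/√11 = 2.7136
z = (x̄−μ₀)/SE = (34.82−33)/2.7136 = 0.6707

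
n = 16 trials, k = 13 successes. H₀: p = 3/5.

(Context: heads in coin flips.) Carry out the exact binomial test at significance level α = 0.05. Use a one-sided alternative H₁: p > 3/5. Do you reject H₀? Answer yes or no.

reject H₀: no

Exact binomial: n=16, k=13, p₀=3/5=0.6000
P(X≥13) from Σ C(n,i)·p₀^i·(1−p₀)^(n−i)
p-value (one-sided, H₁ greater) = 0.06515
At α=0.05: p ≥ α → fail to reject H₀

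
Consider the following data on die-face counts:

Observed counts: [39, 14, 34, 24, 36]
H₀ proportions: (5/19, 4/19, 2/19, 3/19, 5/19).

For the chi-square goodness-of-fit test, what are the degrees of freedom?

degrees of freedom = 4

df = k − 1 = 5 − 1 = 4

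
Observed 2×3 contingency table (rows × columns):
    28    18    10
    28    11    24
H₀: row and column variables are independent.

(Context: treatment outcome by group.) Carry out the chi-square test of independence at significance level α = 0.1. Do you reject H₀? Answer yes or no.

reject H₀: yes

Row totals [56, 63], col totals [56, 29, 34], n=119
χ² = (28−26.35)²/26.35 + (18−13.65)²/13.65 + (10−16.00)²/16.00 + (28−29.65)²/29.65 + (11−15.35)²/15.35 + (24−18.00)²/18.00 = 7.0670
df = 2
p-value (upper-tail) = 0.02920
At α=0.1: p < α → reject H₀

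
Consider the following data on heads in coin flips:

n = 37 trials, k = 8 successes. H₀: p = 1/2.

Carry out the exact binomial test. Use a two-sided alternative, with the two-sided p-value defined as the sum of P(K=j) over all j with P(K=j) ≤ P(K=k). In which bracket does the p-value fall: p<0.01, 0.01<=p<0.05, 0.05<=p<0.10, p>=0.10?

p-value bracket: p<0.01

Exact binomial: n=37, k=8, p₀=1/2=0.5000
P(X=j) = C(n,j)·p₀^j·(1−p₀)^(n−j); p = Σ P(X=j) over j with P(X=j) ≤ P(X=8)
p-value (two-sided) = 0.00075
→ bracket: p<0.01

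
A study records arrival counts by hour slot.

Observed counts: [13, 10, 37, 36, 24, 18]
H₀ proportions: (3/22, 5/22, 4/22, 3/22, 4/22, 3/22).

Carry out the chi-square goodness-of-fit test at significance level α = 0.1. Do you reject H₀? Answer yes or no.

n = 138; E_i = n·p_i = [18.82, 31.36, 25.09, 18.82, 25.09, 18.82]
χ² = (13−18.82)²/18.82 + (10−31.36)²/31.36 + (37−25.09)²/25.09 + (36−18.82)²/18.82 + (24−25.09)²/25.09 + (18−18.82)²/18.82 = 37.7742
df = 5
p-value (upper-tail) = 0.00000
At α=0.1: p < α → reject H₀

reject H₀: yes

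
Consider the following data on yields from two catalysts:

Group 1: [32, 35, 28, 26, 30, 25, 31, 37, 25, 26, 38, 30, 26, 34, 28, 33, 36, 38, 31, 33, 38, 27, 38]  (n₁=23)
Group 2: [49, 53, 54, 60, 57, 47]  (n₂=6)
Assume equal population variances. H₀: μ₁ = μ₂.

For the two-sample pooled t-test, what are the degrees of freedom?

df = n₁ + n₂ − 2 = 23 + 6 − 2 = 27

degrees of freedom = 27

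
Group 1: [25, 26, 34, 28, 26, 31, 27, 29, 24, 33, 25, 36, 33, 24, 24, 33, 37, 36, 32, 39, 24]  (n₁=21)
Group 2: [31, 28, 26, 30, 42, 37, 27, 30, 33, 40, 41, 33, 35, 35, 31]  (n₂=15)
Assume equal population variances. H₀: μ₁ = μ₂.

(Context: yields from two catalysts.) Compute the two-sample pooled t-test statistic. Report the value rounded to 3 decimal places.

x̄₁=29.810, s₁=4.946, n₁=21
x̄₂=33.267, s₂=5.021, n₂=15
s_p² = [20·4.946² + 14·5.021²]/34 = 24.7697
SE = √(s_p²·(1/21+1/15)) = 1.6825
t = (29.810−33.267)/1.6825 = -2.0548
df = 34

test statistic = -2.055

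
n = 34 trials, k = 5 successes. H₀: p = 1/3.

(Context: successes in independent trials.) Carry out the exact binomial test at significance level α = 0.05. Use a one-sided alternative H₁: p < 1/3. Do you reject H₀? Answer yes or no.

Exact binomial: n=34, k=5, p₀=1/3=0.3333
P(X≤5) from Σ C(n,i)·p₀^i·(1−p₀)^(n−i)
p-value (one-sided, H₁ less) = 0.01288
At α=0.05: p < α → reject H₀

reject H₀: yes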